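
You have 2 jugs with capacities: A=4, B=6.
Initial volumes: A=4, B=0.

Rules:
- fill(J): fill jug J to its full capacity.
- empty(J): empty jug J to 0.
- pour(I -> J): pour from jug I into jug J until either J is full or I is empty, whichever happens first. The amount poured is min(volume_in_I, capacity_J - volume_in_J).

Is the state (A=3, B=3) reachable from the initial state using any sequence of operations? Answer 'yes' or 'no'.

Answer: no

Derivation:
BFS explored all 10 reachable states.
Reachable set includes: (0,0), (0,2), (0,4), (0,6), (2,0), (2,6), (4,0), (4,2), (4,4), (4,6)
Target (A=3, B=3) not in reachable set → no.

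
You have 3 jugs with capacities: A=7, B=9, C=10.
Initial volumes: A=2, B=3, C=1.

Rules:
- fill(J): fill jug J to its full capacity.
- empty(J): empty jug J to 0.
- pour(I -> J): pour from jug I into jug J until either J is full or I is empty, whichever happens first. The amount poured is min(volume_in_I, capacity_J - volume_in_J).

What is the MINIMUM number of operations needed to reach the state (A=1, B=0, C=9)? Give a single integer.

BFS from (A=2, B=3, C=1). One shortest path:
  1. fill(A) -> (A=7 B=3 C=1)
  2. empty(C) -> (A=7 B=3 C=0)
  3. pour(A -> B) -> (A=1 B=9 C=0)
  4. pour(B -> C) -> (A=1 B=0 C=9)
Reached target in 4 moves.

Answer: 4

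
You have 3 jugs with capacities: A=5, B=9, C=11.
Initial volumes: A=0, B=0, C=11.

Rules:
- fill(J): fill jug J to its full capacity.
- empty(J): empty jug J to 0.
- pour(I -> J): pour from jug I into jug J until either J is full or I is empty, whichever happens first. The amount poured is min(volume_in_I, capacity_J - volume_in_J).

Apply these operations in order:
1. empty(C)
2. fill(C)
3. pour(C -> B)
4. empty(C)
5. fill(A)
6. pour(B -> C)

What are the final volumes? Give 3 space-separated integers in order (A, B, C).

Answer: 5 0 9

Derivation:
Step 1: empty(C) -> (A=0 B=0 C=0)
Step 2: fill(C) -> (A=0 B=0 C=11)
Step 3: pour(C -> B) -> (A=0 B=9 C=2)
Step 4: empty(C) -> (A=0 B=9 C=0)
Step 5: fill(A) -> (A=5 B=9 C=0)
Step 6: pour(B -> C) -> (A=5 B=0 C=9)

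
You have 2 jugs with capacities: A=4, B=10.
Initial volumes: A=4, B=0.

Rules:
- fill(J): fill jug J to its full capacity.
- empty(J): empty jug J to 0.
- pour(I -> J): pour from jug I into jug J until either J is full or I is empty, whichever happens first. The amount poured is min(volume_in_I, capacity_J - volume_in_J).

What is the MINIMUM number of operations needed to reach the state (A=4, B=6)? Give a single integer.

BFS from (A=4, B=0). One shortest path:
  1. empty(A) -> (A=0 B=0)
  2. fill(B) -> (A=0 B=10)
  3. pour(B -> A) -> (A=4 B=6)
Reached target in 3 moves.

Answer: 3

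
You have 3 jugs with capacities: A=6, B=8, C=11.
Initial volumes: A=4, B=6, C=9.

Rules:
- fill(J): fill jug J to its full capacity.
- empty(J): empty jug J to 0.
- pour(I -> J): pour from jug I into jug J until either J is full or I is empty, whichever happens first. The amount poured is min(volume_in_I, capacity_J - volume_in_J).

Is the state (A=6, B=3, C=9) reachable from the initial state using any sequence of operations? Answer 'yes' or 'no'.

BFS from (A=4, B=6, C=9):
  1. empty(C) -> (A=4 B=6 C=0)
  2. pour(B -> C) -> (A=4 B=0 C=6)
  3. fill(B) -> (A=4 B=8 C=6)
  4. pour(B -> C) -> (A=4 B=3 C=11)
  5. pour(C -> A) -> (A=6 B=3 C=9)
Target reached → yes.

Answer: yes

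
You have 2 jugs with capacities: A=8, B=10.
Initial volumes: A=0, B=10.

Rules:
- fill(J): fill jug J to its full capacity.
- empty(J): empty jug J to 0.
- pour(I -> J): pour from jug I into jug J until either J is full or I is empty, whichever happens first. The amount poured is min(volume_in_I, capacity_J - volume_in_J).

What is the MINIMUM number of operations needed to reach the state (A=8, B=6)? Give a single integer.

BFS from (A=0, B=10). One shortest path:
  1. fill(A) -> (A=8 B=10)
  2. empty(B) -> (A=8 B=0)
  3. pour(A -> B) -> (A=0 B=8)
  4. fill(A) -> (A=8 B=8)
  5. pour(A -> B) -> (A=6 B=10)
  6. empty(B) -> (A=6 B=0)
  7. pour(A -> B) -> (A=0 B=6)
  8. fill(A) -> (A=8 B=6)
Reached target in 8 moves.

Answer: 8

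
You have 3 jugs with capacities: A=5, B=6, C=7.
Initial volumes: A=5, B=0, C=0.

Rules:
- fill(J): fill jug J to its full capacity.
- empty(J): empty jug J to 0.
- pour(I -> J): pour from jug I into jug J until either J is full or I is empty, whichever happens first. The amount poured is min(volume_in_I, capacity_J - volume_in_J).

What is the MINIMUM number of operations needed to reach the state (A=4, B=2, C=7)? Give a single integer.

Answer: 7

Derivation:
BFS from (A=5, B=0, C=0). One shortest path:
  1. fill(C) -> (A=5 B=0 C=7)
  2. pour(A -> B) -> (A=0 B=5 C=7)
  3. pour(C -> A) -> (A=5 B=5 C=2)
  4. pour(A -> B) -> (A=4 B=6 C=2)
  5. empty(B) -> (A=4 B=0 C=2)
  6. pour(C -> B) -> (A=4 B=2 C=0)
  7. fill(C) -> (A=4 B=2 C=7)
Reached target in 7 moves.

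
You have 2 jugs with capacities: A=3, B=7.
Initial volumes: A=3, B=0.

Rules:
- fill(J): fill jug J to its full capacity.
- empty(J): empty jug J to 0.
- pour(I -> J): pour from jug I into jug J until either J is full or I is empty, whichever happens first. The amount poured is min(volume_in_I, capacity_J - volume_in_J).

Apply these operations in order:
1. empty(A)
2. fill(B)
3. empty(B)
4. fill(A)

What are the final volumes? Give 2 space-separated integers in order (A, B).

Answer: 3 0

Derivation:
Step 1: empty(A) -> (A=0 B=0)
Step 2: fill(B) -> (A=0 B=7)
Step 3: empty(B) -> (A=0 B=0)
Step 4: fill(A) -> (A=3 B=0)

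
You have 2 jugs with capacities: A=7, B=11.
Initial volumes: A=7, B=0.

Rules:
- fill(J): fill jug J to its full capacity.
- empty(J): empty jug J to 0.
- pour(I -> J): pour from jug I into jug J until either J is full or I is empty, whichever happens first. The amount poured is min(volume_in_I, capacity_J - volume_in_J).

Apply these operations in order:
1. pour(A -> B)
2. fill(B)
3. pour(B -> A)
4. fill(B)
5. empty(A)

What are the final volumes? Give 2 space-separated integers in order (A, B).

Step 1: pour(A -> B) -> (A=0 B=7)
Step 2: fill(B) -> (A=0 B=11)
Step 3: pour(B -> A) -> (A=7 B=4)
Step 4: fill(B) -> (A=7 B=11)
Step 5: empty(A) -> (A=0 B=11)

Answer: 0 11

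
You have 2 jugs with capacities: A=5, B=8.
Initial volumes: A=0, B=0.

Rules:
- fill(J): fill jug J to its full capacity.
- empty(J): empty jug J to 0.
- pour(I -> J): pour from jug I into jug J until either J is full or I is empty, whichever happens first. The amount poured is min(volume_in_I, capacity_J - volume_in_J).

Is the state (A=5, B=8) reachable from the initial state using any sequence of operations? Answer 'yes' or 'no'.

BFS from (A=0, B=0):
  1. fill(A) -> (A=5 B=0)
  2. fill(B) -> (A=5 B=8)
Target reached → yes.

Answer: yes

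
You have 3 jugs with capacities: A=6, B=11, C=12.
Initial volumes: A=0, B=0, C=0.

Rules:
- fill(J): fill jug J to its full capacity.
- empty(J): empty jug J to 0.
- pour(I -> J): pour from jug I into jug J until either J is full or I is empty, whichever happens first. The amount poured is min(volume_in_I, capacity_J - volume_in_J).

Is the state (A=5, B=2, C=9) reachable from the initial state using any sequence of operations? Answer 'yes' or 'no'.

Answer: no

Derivation:
BFS explored all 542 reachable states.
Reachable set includes: (0,0,0), (0,0,1), (0,0,2), (0,0,3), (0,0,4), (0,0,5), (0,0,6), (0,0,7), (0,0,8), (0,0,9), (0,0,10), (0,0,11) ...
Target (A=5, B=2, C=9) not in reachable set → no.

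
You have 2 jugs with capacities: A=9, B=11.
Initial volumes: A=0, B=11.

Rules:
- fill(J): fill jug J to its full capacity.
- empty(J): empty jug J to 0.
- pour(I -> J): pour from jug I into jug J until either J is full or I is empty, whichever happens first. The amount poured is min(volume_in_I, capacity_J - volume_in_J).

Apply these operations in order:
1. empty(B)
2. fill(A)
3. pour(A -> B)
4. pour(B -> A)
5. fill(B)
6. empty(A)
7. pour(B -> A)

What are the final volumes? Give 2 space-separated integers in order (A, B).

Step 1: empty(B) -> (A=0 B=0)
Step 2: fill(A) -> (A=9 B=0)
Step 3: pour(A -> B) -> (A=0 B=9)
Step 4: pour(B -> A) -> (A=9 B=0)
Step 5: fill(B) -> (A=9 B=11)
Step 6: empty(A) -> (A=0 B=11)
Step 7: pour(B -> A) -> (A=9 B=2)

Answer: 9 2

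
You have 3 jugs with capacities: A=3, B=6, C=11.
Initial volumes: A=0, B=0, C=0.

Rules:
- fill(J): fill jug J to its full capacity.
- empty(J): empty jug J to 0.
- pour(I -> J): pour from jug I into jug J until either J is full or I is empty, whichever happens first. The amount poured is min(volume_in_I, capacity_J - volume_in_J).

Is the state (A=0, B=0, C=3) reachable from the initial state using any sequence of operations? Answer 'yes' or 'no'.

BFS from (A=0, B=0, C=0):
  1. fill(A) -> (A=3 B=0 C=0)
  2. pour(A -> C) -> (A=0 B=0 C=3)
Target reached → yes.

Answer: yes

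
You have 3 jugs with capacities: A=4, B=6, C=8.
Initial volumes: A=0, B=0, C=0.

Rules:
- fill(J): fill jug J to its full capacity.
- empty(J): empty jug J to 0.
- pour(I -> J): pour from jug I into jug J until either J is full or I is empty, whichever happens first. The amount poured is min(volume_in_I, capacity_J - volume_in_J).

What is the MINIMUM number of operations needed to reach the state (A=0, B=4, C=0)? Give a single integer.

Answer: 2

Derivation:
BFS from (A=0, B=0, C=0). One shortest path:
  1. fill(A) -> (A=4 B=0 C=0)
  2. pour(A -> B) -> (A=0 B=4 C=0)
Reached target in 2 moves.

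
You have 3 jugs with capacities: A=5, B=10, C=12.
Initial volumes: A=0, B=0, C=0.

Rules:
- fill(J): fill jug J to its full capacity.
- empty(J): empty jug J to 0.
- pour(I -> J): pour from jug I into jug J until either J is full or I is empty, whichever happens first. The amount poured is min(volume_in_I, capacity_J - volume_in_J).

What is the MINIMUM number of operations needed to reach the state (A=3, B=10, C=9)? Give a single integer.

Answer: 8

Derivation:
BFS from (A=0, B=0, C=0). One shortest path:
  1. fill(C) -> (A=0 B=0 C=12)
  2. pour(C -> B) -> (A=0 B=10 C=2)
  3. pour(C -> A) -> (A=2 B=10 C=0)
  4. pour(B -> C) -> (A=2 B=0 C=10)
  5. fill(B) -> (A=2 B=10 C=10)
  6. pour(B -> A) -> (A=5 B=7 C=10)
  7. pour(A -> C) -> (A=3 B=7 C=12)
  8. pour(C -> B) -> (A=3 B=10 C=9)
Reached target in 8 moves.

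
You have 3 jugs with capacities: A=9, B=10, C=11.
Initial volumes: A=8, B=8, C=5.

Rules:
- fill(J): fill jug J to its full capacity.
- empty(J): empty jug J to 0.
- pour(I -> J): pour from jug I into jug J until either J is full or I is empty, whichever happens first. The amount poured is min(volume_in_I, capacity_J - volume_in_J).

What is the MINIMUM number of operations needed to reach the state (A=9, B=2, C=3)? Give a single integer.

BFS from (A=8, B=8, C=5). One shortest path:
  1. empty(A) -> (A=0 B=8 C=5)
  2. pour(C -> B) -> (A=0 B=10 C=3)
  3. pour(B -> A) -> (A=9 B=1 C=3)
  4. empty(A) -> (A=0 B=1 C=3)
  5. pour(B -> A) -> (A=1 B=0 C=3)
  6. fill(B) -> (A=1 B=10 C=3)
  7. pour(B -> A) -> (A=9 B=2 C=3)
Reached target in 7 moves.

Answer: 7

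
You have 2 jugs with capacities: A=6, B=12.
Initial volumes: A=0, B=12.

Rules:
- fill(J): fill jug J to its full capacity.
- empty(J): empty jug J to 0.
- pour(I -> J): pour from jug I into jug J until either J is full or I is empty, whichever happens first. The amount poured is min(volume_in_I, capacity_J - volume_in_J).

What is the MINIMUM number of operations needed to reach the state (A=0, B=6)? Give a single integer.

Answer: 2

Derivation:
BFS from (A=0, B=12). One shortest path:
  1. pour(B -> A) -> (A=6 B=6)
  2. empty(A) -> (A=0 B=6)
Reached target in 2 moves.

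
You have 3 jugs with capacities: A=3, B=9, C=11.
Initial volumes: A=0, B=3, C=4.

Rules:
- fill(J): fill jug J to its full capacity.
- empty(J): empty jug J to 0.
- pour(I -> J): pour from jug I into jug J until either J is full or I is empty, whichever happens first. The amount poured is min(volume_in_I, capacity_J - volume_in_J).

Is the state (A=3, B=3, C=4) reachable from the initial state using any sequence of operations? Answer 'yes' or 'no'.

Answer: yes

Derivation:
BFS from (A=0, B=3, C=4):
  1. fill(A) -> (A=3 B=3 C=4)
Target reached → yes.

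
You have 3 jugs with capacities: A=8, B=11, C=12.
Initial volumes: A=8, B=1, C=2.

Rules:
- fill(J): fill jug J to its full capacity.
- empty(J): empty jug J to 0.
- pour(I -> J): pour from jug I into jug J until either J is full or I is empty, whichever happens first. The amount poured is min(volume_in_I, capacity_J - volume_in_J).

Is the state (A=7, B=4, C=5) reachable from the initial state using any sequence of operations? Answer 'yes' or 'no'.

Answer: no

Derivation:
BFS explored all 634 reachable states.
Reachable set includes: (0,0,0), (0,0,1), (0,0,2), (0,0,3), (0,0,4), (0,0,5), (0,0,6), (0,0,7), (0,0,8), (0,0,9), (0,0,10), (0,0,11) ...
Target (A=7, B=4, C=5) not in reachable set → no.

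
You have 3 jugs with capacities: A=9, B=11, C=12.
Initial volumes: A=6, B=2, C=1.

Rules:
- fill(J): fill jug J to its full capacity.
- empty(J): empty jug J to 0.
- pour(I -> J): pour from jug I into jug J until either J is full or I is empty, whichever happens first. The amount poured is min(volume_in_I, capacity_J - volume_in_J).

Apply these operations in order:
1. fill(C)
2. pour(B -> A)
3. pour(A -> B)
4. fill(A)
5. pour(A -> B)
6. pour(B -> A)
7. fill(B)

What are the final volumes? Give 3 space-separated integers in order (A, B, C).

Step 1: fill(C) -> (A=6 B=2 C=12)
Step 2: pour(B -> A) -> (A=8 B=0 C=12)
Step 3: pour(A -> B) -> (A=0 B=8 C=12)
Step 4: fill(A) -> (A=9 B=8 C=12)
Step 5: pour(A -> B) -> (A=6 B=11 C=12)
Step 6: pour(B -> A) -> (A=9 B=8 C=12)
Step 7: fill(B) -> (A=9 B=11 C=12)

Answer: 9 11 12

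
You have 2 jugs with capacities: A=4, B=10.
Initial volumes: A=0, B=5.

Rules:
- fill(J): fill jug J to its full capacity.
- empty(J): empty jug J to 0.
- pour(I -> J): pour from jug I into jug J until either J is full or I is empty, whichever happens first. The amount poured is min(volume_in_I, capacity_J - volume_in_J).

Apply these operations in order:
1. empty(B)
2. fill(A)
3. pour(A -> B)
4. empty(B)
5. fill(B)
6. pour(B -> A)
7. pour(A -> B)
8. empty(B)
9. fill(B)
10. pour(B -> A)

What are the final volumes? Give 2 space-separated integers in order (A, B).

Answer: 4 6

Derivation:
Step 1: empty(B) -> (A=0 B=0)
Step 2: fill(A) -> (A=4 B=0)
Step 3: pour(A -> B) -> (A=0 B=4)
Step 4: empty(B) -> (A=0 B=0)
Step 5: fill(B) -> (A=0 B=10)
Step 6: pour(B -> A) -> (A=4 B=6)
Step 7: pour(A -> B) -> (A=0 B=10)
Step 8: empty(B) -> (A=0 B=0)
Step 9: fill(B) -> (A=0 B=10)
Step 10: pour(B -> A) -> (A=4 B=6)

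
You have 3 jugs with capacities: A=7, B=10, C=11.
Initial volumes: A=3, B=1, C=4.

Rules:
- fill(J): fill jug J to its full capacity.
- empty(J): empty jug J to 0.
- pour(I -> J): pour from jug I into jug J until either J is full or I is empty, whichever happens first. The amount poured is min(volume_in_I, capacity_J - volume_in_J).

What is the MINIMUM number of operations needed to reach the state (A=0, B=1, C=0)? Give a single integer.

Answer: 2

Derivation:
BFS from (A=3, B=1, C=4). One shortest path:
  1. empty(A) -> (A=0 B=1 C=4)
  2. empty(C) -> (A=0 B=1 C=0)
Reached target in 2 moves.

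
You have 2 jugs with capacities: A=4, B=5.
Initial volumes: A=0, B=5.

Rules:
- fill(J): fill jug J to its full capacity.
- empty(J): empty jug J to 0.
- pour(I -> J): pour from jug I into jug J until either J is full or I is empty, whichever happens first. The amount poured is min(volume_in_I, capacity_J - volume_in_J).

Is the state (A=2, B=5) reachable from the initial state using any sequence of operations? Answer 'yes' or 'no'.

Answer: yes

Derivation:
BFS from (A=0, B=5):
  1. pour(B -> A) -> (A=4 B=1)
  2. empty(A) -> (A=0 B=1)
  3. pour(B -> A) -> (A=1 B=0)
  4. fill(B) -> (A=1 B=5)
  5. pour(B -> A) -> (A=4 B=2)
  6. empty(A) -> (A=0 B=2)
  7. pour(B -> A) -> (A=2 B=0)
  8. fill(B) -> (A=2 B=5)
Target reached → yes.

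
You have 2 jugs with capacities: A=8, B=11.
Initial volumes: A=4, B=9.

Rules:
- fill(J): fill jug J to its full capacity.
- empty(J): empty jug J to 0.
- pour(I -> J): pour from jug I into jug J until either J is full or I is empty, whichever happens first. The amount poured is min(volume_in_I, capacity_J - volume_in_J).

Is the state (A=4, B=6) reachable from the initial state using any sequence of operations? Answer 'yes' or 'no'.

Answer: no

Derivation:
BFS explored all 39 reachable states.
Reachable set includes: (0,0), (0,1), (0,2), (0,3), (0,4), (0,5), (0,6), (0,7), (0,8), (0,9), (0,10), (0,11) ...
Target (A=4, B=6) not in reachable set → no.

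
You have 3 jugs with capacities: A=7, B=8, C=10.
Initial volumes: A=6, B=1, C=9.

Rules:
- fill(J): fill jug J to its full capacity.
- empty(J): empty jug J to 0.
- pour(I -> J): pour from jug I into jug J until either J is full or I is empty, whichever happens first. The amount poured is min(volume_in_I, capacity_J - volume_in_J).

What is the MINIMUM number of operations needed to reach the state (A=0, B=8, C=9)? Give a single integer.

BFS from (A=6, B=1, C=9). One shortest path:
  1. fill(A) -> (A=7 B=1 C=9)
  2. pour(A -> B) -> (A=0 B=8 C=9)
Reached target in 2 moves.

Answer: 2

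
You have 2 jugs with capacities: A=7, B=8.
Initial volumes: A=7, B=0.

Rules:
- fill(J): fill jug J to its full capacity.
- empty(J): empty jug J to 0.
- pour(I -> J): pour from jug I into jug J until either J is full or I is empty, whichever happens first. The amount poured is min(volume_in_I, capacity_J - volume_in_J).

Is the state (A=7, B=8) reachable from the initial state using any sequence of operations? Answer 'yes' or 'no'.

Answer: yes

Derivation:
BFS from (A=7, B=0):
  1. fill(B) -> (A=7 B=8)
Target reached → yes.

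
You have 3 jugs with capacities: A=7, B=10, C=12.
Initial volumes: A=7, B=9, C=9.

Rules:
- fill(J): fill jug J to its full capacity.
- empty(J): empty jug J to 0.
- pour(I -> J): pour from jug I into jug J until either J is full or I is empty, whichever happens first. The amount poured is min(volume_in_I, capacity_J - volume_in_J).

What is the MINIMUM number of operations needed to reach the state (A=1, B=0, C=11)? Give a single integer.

Answer: 7

Derivation:
BFS from (A=7, B=9, C=9). One shortest path:
  1. pour(A -> C) -> (A=4 B=9 C=12)
  2. pour(C -> B) -> (A=4 B=10 C=11)
  3. empty(B) -> (A=4 B=0 C=11)
  4. pour(A -> B) -> (A=0 B=4 C=11)
  5. fill(A) -> (A=7 B=4 C=11)
  6. pour(A -> B) -> (A=1 B=10 C=11)
  7. empty(B) -> (A=1 B=0 C=11)
Reached target in 7 moves.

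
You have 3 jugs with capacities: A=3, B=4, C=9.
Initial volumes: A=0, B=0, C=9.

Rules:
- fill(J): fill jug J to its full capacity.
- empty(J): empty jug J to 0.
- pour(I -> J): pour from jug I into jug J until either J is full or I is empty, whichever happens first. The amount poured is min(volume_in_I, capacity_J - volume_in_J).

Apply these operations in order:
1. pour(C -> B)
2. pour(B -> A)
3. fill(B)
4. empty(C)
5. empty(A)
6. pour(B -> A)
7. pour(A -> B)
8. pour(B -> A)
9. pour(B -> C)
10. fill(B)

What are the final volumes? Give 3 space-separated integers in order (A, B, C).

Answer: 3 4 1

Derivation:
Step 1: pour(C -> B) -> (A=0 B=4 C=5)
Step 2: pour(B -> A) -> (A=3 B=1 C=5)
Step 3: fill(B) -> (A=3 B=4 C=5)
Step 4: empty(C) -> (A=3 B=4 C=0)
Step 5: empty(A) -> (A=0 B=4 C=0)
Step 6: pour(B -> A) -> (A=3 B=1 C=0)
Step 7: pour(A -> B) -> (A=0 B=4 C=0)
Step 8: pour(B -> A) -> (A=3 B=1 C=0)
Step 9: pour(B -> C) -> (A=3 B=0 C=1)
Step 10: fill(B) -> (A=3 B=4 C=1)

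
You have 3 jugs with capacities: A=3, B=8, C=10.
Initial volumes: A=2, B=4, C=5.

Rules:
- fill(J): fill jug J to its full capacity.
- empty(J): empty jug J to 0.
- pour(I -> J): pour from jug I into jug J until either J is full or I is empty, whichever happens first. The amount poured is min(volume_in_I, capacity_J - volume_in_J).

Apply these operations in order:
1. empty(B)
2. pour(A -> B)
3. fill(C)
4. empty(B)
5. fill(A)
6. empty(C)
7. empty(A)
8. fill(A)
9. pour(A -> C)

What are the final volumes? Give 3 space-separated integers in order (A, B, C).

Step 1: empty(B) -> (A=2 B=0 C=5)
Step 2: pour(A -> B) -> (A=0 B=2 C=5)
Step 3: fill(C) -> (A=0 B=2 C=10)
Step 4: empty(B) -> (A=0 B=0 C=10)
Step 5: fill(A) -> (A=3 B=0 C=10)
Step 6: empty(C) -> (A=3 B=0 C=0)
Step 7: empty(A) -> (A=0 B=0 C=0)
Step 8: fill(A) -> (A=3 B=0 C=0)
Step 9: pour(A -> C) -> (A=0 B=0 C=3)

Answer: 0 0 3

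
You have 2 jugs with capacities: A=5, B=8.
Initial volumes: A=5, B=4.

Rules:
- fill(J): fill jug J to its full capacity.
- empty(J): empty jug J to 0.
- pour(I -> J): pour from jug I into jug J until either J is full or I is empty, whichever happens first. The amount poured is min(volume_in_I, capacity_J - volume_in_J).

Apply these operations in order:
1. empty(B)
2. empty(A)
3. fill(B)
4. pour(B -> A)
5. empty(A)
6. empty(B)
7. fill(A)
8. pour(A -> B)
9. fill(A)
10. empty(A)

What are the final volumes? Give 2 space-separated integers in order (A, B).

Step 1: empty(B) -> (A=5 B=0)
Step 2: empty(A) -> (A=0 B=0)
Step 3: fill(B) -> (A=0 B=8)
Step 4: pour(B -> A) -> (A=5 B=3)
Step 5: empty(A) -> (A=0 B=3)
Step 6: empty(B) -> (A=0 B=0)
Step 7: fill(A) -> (A=5 B=0)
Step 8: pour(A -> B) -> (A=0 B=5)
Step 9: fill(A) -> (A=5 B=5)
Step 10: empty(A) -> (A=0 B=5)

Answer: 0 5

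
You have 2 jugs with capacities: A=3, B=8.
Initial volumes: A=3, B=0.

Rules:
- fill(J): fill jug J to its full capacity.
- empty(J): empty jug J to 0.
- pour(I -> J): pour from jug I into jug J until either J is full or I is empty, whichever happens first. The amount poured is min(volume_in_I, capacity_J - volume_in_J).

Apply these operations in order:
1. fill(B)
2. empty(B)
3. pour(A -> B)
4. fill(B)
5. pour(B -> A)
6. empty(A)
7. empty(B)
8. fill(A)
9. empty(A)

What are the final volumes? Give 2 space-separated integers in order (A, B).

Step 1: fill(B) -> (A=3 B=8)
Step 2: empty(B) -> (A=3 B=0)
Step 3: pour(A -> B) -> (A=0 B=3)
Step 4: fill(B) -> (A=0 B=8)
Step 5: pour(B -> A) -> (A=3 B=5)
Step 6: empty(A) -> (A=0 B=5)
Step 7: empty(B) -> (A=0 B=0)
Step 8: fill(A) -> (A=3 B=0)
Step 9: empty(A) -> (A=0 B=0)

Answer: 0 0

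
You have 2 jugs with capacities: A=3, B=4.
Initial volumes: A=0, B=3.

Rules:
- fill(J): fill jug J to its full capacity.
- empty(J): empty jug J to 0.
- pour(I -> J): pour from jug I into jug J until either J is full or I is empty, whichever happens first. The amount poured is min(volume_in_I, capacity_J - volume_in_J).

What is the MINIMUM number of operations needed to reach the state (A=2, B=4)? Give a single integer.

BFS from (A=0, B=3). One shortest path:
  1. fill(A) -> (A=3 B=3)
  2. pour(A -> B) -> (A=2 B=4)
Reached target in 2 moves.

Answer: 2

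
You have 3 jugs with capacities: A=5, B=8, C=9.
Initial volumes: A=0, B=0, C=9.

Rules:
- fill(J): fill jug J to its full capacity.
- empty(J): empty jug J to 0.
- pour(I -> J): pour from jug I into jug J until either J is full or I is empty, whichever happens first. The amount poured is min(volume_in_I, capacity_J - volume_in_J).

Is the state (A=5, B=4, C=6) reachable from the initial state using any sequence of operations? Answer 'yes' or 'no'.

BFS from (A=0, B=0, C=9):
  1. fill(A) -> (A=5 B=0 C=9)
  2. pour(A -> B) -> (A=0 B=5 C=9)
  3. pour(C -> A) -> (A=5 B=5 C=4)
  4. pour(A -> B) -> (A=2 B=8 C=4)
  5. empty(B) -> (A=2 B=0 C=4)
  6. pour(C -> B) -> (A=2 B=4 C=0)
  7. fill(C) -> (A=2 B=4 C=9)
  8. pour(C -> A) -> (A=5 B=4 C=6)
Target reached → yes.

Answer: yes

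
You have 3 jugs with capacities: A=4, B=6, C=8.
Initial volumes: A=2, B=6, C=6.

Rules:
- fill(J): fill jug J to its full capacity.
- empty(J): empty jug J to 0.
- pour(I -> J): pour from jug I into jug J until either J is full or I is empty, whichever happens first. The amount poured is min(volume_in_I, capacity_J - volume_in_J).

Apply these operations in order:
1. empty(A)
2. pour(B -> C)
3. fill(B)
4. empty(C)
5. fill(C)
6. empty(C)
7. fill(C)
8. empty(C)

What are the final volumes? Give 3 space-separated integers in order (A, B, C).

Step 1: empty(A) -> (A=0 B=6 C=6)
Step 2: pour(B -> C) -> (A=0 B=4 C=8)
Step 3: fill(B) -> (A=0 B=6 C=8)
Step 4: empty(C) -> (A=0 B=6 C=0)
Step 5: fill(C) -> (A=0 B=6 C=8)
Step 6: empty(C) -> (A=0 B=6 C=0)
Step 7: fill(C) -> (A=0 B=6 C=8)
Step 8: empty(C) -> (A=0 B=6 C=0)

Answer: 0 6 0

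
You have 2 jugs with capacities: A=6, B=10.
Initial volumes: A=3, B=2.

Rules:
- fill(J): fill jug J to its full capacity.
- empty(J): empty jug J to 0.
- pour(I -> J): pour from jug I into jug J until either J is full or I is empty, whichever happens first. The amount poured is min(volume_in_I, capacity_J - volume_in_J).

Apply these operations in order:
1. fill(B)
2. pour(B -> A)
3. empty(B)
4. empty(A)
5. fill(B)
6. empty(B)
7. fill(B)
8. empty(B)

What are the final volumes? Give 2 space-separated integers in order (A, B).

Step 1: fill(B) -> (A=3 B=10)
Step 2: pour(B -> A) -> (A=6 B=7)
Step 3: empty(B) -> (A=6 B=0)
Step 4: empty(A) -> (A=0 B=0)
Step 5: fill(B) -> (A=0 B=10)
Step 6: empty(B) -> (A=0 B=0)
Step 7: fill(B) -> (A=0 B=10)
Step 8: empty(B) -> (A=0 B=0)

Answer: 0 0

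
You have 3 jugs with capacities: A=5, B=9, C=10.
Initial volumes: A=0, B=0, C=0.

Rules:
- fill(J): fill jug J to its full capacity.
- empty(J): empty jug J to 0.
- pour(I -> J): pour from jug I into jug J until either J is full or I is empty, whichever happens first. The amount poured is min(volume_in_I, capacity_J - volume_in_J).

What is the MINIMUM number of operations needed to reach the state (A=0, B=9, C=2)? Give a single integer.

BFS from (A=0, B=0, C=0). One shortest path:
  1. fill(C) -> (A=0 B=0 C=10)
  2. pour(C -> B) -> (A=0 B=9 C=1)
  3. empty(B) -> (A=0 B=0 C=1)
  4. pour(C -> B) -> (A=0 B=1 C=0)
  5. fill(C) -> (A=0 B=1 C=10)
  6. pour(C -> B) -> (A=0 B=9 C=2)
Reached target in 6 moves.

Answer: 6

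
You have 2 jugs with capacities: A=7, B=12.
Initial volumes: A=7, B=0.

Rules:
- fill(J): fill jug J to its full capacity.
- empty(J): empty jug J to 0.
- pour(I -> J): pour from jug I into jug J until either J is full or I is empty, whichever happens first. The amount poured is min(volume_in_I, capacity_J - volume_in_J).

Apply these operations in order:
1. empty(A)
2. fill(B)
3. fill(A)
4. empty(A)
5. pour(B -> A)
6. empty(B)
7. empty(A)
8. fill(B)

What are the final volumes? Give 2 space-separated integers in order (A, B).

Answer: 0 12

Derivation:
Step 1: empty(A) -> (A=0 B=0)
Step 2: fill(B) -> (A=0 B=12)
Step 3: fill(A) -> (A=7 B=12)
Step 4: empty(A) -> (A=0 B=12)
Step 5: pour(B -> A) -> (A=7 B=5)
Step 6: empty(B) -> (A=7 B=0)
Step 7: empty(A) -> (A=0 B=0)
Step 8: fill(B) -> (A=0 B=12)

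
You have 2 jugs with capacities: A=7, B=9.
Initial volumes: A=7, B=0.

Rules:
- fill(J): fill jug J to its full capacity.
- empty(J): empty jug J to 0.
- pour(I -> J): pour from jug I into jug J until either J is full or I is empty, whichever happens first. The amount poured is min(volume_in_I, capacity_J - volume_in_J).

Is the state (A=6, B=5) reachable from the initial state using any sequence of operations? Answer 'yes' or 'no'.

BFS explored all 32 reachable states.
Reachable set includes: (0,0), (0,1), (0,2), (0,3), (0,4), (0,5), (0,6), (0,7), (0,8), (0,9), (1,0), (1,9) ...
Target (A=6, B=5) not in reachable set → no.

Answer: no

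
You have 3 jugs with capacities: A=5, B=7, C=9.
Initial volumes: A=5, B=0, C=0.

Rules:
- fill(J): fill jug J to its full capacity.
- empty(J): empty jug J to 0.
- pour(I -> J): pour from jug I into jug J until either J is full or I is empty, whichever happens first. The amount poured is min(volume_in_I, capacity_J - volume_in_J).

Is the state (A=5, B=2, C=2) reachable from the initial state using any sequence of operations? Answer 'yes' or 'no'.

Answer: yes

Derivation:
BFS from (A=5, B=0, C=0):
  1. empty(A) -> (A=0 B=0 C=0)
  2. fill(C) -> (A=0 B=0 C=9)
  3. pour(C -> B) -> (A=0 B=7 C=2)
  4. pour(B -> A) -> (A=5 B=2 C=2)
Target reached → yes.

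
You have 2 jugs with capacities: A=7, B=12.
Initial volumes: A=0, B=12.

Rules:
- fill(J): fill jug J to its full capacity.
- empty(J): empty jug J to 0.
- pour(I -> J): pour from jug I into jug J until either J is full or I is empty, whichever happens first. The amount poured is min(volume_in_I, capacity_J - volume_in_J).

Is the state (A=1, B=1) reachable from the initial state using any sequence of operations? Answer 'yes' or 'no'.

BFS explored all 38 reachable states.
Reachable set includes: (0,0), (0,1), (0,2), (0,3), (0,4), (0,5), (0,6), (0,7), (0,8), (0,9), (0,10), (0,11) ...
Target (A=1, B=1) not in reachable set → no.

Answer: no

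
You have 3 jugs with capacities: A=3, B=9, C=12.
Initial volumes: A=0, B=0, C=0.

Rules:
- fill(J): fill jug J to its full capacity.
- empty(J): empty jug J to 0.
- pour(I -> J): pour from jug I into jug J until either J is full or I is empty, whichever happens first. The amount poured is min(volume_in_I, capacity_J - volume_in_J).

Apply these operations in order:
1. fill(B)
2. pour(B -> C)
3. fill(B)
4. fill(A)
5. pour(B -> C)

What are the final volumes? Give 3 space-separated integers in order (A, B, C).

Step 1: fill(B) -> (A=0 B=9 C=0)
Step 2: pour(B -> C) -> (A=0 B=0 C=9)
Step 3: fill(B) -> (A=0 B=9 C=9)
Step 4: fill(A) -> (A=3 B=9 C=9)
Step 5: pour(B -> C) -> (A=3 B=6 C=12)

Answer: 3 6 12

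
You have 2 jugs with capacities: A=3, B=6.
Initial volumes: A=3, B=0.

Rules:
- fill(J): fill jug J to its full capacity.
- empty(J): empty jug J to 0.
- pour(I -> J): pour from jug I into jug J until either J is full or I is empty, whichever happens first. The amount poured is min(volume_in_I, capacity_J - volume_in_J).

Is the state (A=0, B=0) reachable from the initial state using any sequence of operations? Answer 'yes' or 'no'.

Answer: yes

Derivation:
BFS from (A=3, B=0):
  1. empty(A) -> (A=0 B=0)
Target reached → yes.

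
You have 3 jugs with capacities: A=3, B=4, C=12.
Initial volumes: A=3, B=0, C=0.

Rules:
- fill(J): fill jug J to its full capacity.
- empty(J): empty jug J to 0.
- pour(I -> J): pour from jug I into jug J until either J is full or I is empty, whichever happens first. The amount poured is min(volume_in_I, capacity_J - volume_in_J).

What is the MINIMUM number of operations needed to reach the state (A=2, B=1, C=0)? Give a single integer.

Answer: 6

Derivation:
BFS from (A=3, B=0, C=0). One shortest path:
  1. fill(C) -> (A=3 B=0 C=12)
  2. pour(A -> B) -> (A=0 B=3 C=12)
  3. pour(C -> A) -> (A=3 B=3 C=9)
  4. pour(A -> B) -> (A=2 B=4 C=9)
  5. pour(B -> C) -> (A=2 B=1 C=12)
  6. empty(C) -> (A=2 B=1 C=0)
Reached target in 6 moves.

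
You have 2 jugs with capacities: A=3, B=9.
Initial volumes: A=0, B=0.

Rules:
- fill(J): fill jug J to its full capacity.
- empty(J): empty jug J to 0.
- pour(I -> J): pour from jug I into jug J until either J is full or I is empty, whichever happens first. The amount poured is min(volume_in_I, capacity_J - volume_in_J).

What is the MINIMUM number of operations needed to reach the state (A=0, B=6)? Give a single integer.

BFS from (A=0, B=0). One shortest path:
  1. fill(B) -> (A=0 B=9)
  2. pour(B -> A) -> (A=3 B=6)
  3. empty(A) -> (A=0 B=6)
Reached target in 3 moves.

Answer: 3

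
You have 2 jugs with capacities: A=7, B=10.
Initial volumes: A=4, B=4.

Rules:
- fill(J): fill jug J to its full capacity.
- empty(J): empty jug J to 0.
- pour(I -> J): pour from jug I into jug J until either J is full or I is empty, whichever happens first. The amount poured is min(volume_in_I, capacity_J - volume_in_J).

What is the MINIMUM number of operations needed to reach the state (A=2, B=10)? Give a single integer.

Answer: 7

Derivation:
BFS from (A=4, B=4). One shortest path:
  1. pour(A -> B) -> (A=0 B=8)
  2. fill(A) -> (A=7 B=8)
  3. pour(A -> B) -> (A=5 B=10)
  4. empty(B) -> (A=5 B=0)
  5. pour(A -> B) -> (A=0 B=5)
  6. fill(A) -> (A=7 B=5)
  7. pour(A -> B) -> (A=2 B=10)
Reached target in 7 moves.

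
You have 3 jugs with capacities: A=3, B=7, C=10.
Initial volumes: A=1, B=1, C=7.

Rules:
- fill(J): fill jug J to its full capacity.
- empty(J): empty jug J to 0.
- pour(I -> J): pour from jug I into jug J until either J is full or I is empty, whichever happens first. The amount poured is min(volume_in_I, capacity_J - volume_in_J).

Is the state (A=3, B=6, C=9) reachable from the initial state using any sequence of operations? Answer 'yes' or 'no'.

Answer: yes

Derivation:
BFS from (A=1, B=1, C=7):
  1. fill(C) -> (A=1 B=1 C=10)
  2. pour(B -> A) -> (A=2 B=0 C=10)
  3. pour(C -> A) -> (A=3 B=0 C=9)
  4. pour(A -> B) -> (A=0 B=3 C=9)
  5. fill(A) -> (A=3 B=3 C=9)
  6. pour(A -> B) -> (A=0 B=6 C=9)
  7. fill(A) -> (A=3 B=6 C=9)
Target reached → yes.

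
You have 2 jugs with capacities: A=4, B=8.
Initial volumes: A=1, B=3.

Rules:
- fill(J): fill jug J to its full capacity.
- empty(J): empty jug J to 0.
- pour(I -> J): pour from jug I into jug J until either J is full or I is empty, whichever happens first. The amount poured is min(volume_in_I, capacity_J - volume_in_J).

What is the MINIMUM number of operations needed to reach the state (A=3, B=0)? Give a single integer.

Answer: 2

Derivation:
BFS from (A=1, B=3). One shortest path:
  1. empty(A) -> (A=0 B=3)
  2. pour(B -> A) -> (A=3 B=0)
Reached target in 2 moves.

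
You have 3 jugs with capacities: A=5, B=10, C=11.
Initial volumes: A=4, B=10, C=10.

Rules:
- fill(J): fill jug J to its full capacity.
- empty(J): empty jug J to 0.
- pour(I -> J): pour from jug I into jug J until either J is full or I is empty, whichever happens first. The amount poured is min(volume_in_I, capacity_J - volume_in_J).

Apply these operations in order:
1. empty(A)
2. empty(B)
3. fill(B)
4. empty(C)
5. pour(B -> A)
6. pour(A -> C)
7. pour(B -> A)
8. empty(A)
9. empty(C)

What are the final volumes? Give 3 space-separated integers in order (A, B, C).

Answer: 0 0 0

Derivation:
Step 1: empty(A) -> (A=0 B=10 C=10)
Step 2: empty(B) -> (A=0 B=0 C=10)
Step 3: fill(B) -> (A=0 B=10 C=10)
Step 4: empty(C) -> (A=0 B=10 C=0)
Step 5: pour(B -> A) -> (A=5 B=5 C=0)
Step 6: pour(A -> C) -> (A=0 B=5 C=5)
Step 7: pour(B -> A) -> (A=5 B=0 C=5)
Step 8: empty(A) -> (A=0 B=0 C=5)
Step 9: empty(C) -> (A=0 B=0 C=0)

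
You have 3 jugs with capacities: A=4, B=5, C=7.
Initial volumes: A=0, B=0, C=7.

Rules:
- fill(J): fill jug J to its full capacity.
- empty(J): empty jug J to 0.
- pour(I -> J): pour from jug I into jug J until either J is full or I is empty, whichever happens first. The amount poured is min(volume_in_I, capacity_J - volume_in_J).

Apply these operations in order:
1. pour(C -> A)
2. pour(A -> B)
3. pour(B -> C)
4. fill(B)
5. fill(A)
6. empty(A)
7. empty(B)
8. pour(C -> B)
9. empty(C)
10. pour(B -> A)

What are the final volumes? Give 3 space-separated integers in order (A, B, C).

Step 1: pour(C -> A) -> (A=4 B=0 C=3)
Step 2: pour(A -> B) -> (A=0 B=4 C=3)
Step 3: pour(B -> C) -> (A=0 B=0 C=7)
Step 4: fill(B) -> (A=0 B=5 C=7)
Step 5: fill(A) -> (A=4 B=5 C=7)
Step 6: empty(A) -> (A=0 B=5 C=7)
Step 7: empty(B) -> (A=0 B=0 C=7)
Step 8: pour(C -> B) -> (A=0 B=5 C=2)
Step 9: empty(C) -> (A=0 B=5 C=0)
Step 10: pour(B -> A) -> (A=4 B=1 C=0)

Answer: 4 1 0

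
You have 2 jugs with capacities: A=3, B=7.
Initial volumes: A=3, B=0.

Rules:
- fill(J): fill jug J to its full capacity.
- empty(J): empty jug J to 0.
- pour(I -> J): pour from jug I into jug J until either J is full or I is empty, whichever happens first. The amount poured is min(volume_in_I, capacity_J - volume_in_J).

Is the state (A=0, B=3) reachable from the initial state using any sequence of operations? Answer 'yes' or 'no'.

Answer: yes

Derivation:
BFS from (A=3, B=0):
  1. pour(A -> B) -> (A=0 B=3)
Target reached → yes.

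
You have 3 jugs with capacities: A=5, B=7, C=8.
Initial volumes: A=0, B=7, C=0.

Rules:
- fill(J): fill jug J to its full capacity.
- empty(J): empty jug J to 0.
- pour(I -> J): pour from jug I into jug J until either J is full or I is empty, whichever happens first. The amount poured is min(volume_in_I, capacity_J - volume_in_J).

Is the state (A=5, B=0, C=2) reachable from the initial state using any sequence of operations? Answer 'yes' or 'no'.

BFS from (A=0, B=7, C=0):
  1. pour(B -> A) -> (A=5 B=2 C=0)
  2. pour(B -> C) -> (A=5 B=0 C=2)
Target reached → yes.

Answer: yes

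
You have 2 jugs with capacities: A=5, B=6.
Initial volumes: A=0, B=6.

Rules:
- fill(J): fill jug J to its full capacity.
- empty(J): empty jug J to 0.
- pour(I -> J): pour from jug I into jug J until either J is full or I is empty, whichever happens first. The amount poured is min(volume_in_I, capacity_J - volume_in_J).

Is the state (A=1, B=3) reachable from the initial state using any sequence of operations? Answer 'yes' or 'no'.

Answer: no

Derivation:
BFS explored all 22 reachable states.
Reachable set includes: (0,0), (0,1), (0,2), (0,3), (0,4), (0,5), (0,6), (1,0), (1,6), (2,0), (2,6), (3,0) ...
Target (A=1, B=3) not in reachable set → no.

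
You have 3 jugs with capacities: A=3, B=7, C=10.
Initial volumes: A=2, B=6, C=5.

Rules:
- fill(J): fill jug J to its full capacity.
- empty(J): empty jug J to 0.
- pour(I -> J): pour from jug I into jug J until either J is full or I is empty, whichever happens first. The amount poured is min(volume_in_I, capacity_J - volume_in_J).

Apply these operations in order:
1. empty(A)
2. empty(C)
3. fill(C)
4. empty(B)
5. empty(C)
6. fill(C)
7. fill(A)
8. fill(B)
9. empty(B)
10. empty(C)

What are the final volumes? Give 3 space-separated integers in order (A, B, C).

Answer: 3 0 0

Derivation:
Step 1: empty(A) -> (A=0 B=6 C=5)
Step 2: empty(C) -> (A=0 B=6 C=0)
Step 3: fill(C) -> (A=0 B=6 C=10)
Step 4: empty(B) -> (A=0 B=0 C=10)
Step 5: empty(C) -> (A=0 B=0 C=0)
Step 6: fill(C) -> (A=0 B=0 C=10)
Step 7: fill(A) -> (A=3 B=0 C=10)
Step 8: fill(B) -> (A=3 B=7 C=10)
Step 9: empty(B) -> (A=3 B=0 C=10)
Step 10: empty(C) -> (A=3 B=0 C=0)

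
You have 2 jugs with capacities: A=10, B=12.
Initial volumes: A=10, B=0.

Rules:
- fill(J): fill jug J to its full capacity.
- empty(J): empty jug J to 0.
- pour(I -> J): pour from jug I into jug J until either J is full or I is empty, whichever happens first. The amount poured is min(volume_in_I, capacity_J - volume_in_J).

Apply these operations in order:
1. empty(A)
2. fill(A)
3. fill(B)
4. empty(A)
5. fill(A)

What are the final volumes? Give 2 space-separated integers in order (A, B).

Step 1: empty(A) -> (A=0 B=0)
Step 2: fill(A) -> (A=10 B=0)
Step 3: fill(B) -> (A=10 B=12)
Step 4: empty(A) -> (A=0 B=12)
Step 5: fill(A) -> (A=10 B=12)

Answer: 10 12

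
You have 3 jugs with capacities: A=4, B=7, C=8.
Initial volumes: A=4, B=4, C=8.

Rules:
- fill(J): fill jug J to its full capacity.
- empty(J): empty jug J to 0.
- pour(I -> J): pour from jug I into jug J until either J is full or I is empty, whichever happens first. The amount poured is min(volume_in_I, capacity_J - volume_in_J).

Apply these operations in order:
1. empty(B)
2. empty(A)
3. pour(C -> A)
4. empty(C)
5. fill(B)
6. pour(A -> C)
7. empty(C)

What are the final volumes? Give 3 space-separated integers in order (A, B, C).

Step 1: empty(B) -> (A=4 B=0 C=8)
Step 2: empty(A) -> (A=0 B=0 C=8)
Step 3: pour(C -> A) -> (A=4 B=0 C=4)
Step 4: empty(C) -> (A=4 B=0 C=0)
Step 5: fill(B) -> (A=4 B=7 C=0)
Step 6: pour(A -> C) -> (A=0 B=7 C=4)
Step 7: empty(C) -> (A=0 B=7 C=0)

Answer: 0 7 0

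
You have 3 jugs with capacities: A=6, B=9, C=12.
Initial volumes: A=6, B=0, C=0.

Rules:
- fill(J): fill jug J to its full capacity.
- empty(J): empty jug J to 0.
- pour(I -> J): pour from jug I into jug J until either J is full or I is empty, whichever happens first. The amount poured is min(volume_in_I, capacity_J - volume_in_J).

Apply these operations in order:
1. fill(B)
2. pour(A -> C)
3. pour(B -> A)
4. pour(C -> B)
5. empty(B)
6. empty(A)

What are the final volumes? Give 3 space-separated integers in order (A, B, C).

Step 1: fill(B) -> (A=6 B=9 C=0)
Step 2: pour(A -> C) -> (A=0 B=9 C=6)
Step 3: pour(B -> A) -> (A=6 B=3 C=6)
Step 4: pour(C -> B) -> (A=6 B=9 C=0)
Step 5: empty(B) -> (A=6 B=0 C=0)
Step 6: empty(A) -> (A=0 B=0 C=0)

Answer: 0 0 0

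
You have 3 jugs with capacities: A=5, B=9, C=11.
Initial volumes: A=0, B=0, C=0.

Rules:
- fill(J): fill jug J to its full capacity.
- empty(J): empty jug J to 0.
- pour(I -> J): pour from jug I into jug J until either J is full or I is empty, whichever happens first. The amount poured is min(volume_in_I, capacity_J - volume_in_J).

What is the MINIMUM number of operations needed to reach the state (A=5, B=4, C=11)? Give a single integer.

BFS from (A=0, B=0, C=0). One shortest path:
  1. fill(B) -> (A=0 B=9 C=0)
  2. fill(C) -> (A=0 B=9 C=11)
  3. pour(B -> A) -> (A=5 B=4 C=11)
Reached target in 3 moves.

Answer: 3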